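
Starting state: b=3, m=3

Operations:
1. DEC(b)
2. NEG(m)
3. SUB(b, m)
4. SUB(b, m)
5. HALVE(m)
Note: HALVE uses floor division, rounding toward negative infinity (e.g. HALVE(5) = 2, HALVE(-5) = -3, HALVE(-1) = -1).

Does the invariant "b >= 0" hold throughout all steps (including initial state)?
Yes

The invariant holds at every step.

State at each step:
Initial: b=3, m=3
After step 1: b=2, m=3
After step 2: b=2, m=-3
After step 3: b=5, m=-3
After step 4: b=8, m=-3
After step 5: b=8, m=-2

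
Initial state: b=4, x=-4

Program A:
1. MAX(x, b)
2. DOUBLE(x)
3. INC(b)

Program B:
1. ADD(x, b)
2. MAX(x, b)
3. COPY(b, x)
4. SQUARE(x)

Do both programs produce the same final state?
No

Program A final state: b=5, x=8
Program B final state: b=4, x=16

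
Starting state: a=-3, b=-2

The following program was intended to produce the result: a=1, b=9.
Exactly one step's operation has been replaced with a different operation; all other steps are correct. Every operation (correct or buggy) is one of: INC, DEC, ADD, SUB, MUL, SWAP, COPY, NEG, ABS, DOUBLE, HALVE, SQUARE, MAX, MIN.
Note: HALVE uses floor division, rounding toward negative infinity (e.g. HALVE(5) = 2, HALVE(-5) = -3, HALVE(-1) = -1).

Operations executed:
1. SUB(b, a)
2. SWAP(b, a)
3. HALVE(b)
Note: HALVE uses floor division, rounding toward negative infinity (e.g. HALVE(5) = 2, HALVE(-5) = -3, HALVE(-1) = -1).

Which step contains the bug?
Step 3

Trace with buggy code:
Initial: a=-3, b=-2
After step 1: a=-3, b=1
After step 2: a=1, b=-3
After step 3: a=1, b=-2
Actual final a=1, b=-2 ≠ expected a=1, b=9.
Step 3 is the only position where a single-operation replacement can produce the expected result.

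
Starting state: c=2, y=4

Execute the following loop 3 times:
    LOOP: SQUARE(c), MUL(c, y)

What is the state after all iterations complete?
c=4194304, y=4

Iteration trace:
Start: c=2, y=4
After iteration 1: c=16, y=4
After iteration 2: c=1024, y=4
After iteration 3: c=4194304, y=4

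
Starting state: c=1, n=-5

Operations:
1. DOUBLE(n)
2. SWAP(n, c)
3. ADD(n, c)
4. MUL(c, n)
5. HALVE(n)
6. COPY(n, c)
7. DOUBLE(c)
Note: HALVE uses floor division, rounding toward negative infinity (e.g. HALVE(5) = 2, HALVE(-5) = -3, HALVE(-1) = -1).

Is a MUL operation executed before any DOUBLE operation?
No

First MUL: step 4
First DOUBLE: step 1
Since 4 > 1, DOUBLE comes first.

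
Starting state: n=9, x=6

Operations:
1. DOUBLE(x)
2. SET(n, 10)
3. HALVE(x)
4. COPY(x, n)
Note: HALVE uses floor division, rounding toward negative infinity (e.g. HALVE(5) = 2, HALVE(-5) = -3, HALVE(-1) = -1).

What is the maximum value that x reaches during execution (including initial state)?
12

Values of x at each step:
Initial: x = 6
After step 1: x = 12 ← maximum
After step 2: x = 12
After step 3: x = 6
After step 4: x = 10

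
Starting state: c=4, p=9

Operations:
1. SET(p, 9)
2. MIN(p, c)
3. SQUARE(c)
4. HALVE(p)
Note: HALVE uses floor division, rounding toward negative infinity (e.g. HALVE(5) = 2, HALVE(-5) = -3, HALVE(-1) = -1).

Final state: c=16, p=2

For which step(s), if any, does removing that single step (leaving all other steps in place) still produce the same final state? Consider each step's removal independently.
Step(s) 1

Testing removal of each single step:
Without step 1: final = c=16, p=2 (same)
Without step 2: final = c=16, p=4 (different)
Without step 3: final = c=4, p=2 (different)
Without step 4: final = c=16, p=4 (different)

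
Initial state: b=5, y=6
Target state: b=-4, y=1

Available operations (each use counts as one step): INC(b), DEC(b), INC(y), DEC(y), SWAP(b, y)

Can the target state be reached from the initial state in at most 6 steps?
No

The target state cannot be reached within 6 steps.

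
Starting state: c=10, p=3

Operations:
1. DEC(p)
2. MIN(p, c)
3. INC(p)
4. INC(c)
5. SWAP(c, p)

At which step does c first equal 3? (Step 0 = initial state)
Step 5

Tracing c:
Initial: c = 10
After step 1: c = 10
After step 2: c = 10
After step 3: c = 10
After step 4: c = 11
After step 5: c = 3 ← first occurrence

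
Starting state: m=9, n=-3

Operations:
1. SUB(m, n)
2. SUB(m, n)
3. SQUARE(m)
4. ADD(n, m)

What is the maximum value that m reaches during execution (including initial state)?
225

Values of m at each step:
Initial: m = 9
After step 1: m = 12
After step 2: m = 15
After step 3: m = 225 ← maximum
After step 4: m = 225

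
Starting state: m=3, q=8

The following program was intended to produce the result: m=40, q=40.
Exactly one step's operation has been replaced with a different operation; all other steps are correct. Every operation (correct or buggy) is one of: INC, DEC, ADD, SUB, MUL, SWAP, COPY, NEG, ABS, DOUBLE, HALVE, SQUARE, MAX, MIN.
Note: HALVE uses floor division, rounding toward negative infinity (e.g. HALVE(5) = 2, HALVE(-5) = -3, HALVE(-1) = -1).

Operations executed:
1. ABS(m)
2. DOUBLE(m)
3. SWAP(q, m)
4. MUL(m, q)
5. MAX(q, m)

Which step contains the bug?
Step 3

Trace with buggy code:
Initial: m=3, q=8
After step 1: m=3, q=8
After step 2: m=6, q=8
After step 3: m=8, q=6
After step 4: m=48, q=6
After step 5: m=48, q=48
Actual final m=48, q=48 ≠ expected m=40, q=40.
Step 3 is the only position where a single-operation replacement can produce the expected result.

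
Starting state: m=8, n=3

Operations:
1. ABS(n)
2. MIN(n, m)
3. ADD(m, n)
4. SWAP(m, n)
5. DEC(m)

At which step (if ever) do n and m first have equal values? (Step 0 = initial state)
Never

n and m never become equal during execution.

Comparing values at each step:
Initial: n=3, m=8
After step 1: n=3, m=8
After step 2: n=3, m=8
After step 3: n=3, m=11
After step 4: n=11, m=3
After step 5: n=11, m=2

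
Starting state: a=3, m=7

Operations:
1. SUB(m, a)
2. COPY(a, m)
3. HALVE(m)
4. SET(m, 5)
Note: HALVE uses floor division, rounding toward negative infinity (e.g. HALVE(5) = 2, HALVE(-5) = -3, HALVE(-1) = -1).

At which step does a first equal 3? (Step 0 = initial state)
Step 0

Tracing a:
Initial: a = 3 ← first occurrence
After step 1: a = 3
After step 2: a = 4
After step 3: a = 4
After step 4: a = 4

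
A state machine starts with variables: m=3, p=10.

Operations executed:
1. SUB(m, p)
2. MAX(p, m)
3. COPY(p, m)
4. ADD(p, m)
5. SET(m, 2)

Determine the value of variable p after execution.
p = -14

Tracing execution:
Step 1: SUB(m, p) → p = 10
Step 2: MAX(p, m) → p = 10
Step 3: COPY(p, m) → p = -7
Step 4: ADD(p, m) → p = -14
Step 5: SET(m, 2) → p = -14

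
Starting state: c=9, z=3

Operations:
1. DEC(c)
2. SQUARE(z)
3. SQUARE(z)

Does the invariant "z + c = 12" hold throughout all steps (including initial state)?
No, violated after step 1

The invariant is violated after step 1.

State at each step:
Initial: c=9, z=3
After step 1: c=8, z=3
After step 2: c=8, z=9
After step 3: c=8, z=81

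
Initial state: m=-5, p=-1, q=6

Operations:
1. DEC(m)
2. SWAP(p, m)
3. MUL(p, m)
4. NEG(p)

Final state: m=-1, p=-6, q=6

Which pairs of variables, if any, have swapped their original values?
None

Comparing initial and final values:
p: -1 → -6
q: 6 → 6
m: -5 → -1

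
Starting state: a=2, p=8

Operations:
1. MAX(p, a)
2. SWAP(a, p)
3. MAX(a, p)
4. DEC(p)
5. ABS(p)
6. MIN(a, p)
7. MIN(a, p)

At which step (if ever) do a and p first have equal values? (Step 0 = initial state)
Step 6

a and p first become equal after step 6.

Comparing values at each step:
Initial: a=2, p=8
After step 1: a=2, p=8
After step 2: a=8, p=2
After step 3: a=8, p=2
After step 4: a=8, p=1
After step 5: a=8, p=1
After step 6: a=1, p=1 ← equal!
After step 7: a=1, p=1 ← equal!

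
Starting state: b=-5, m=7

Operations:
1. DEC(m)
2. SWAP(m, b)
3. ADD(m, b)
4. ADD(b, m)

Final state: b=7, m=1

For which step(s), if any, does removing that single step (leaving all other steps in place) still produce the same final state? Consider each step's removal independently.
None - removing any single step changes the final result

Testing removal of each single step:
Without step 1: final = b=9, m=2 (different)
Without step 2: final = b=-4, m=1 (different)
Without step 3: final = b=1, m=-5 (different)
Without step 4: final = b=6, m=1 (different)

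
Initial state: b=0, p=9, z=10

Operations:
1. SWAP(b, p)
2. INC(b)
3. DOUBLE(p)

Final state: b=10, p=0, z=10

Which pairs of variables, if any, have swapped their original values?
None

Comparing initial and final values:
p: 9 → 0
b: 0 → 10
z: 10 → 10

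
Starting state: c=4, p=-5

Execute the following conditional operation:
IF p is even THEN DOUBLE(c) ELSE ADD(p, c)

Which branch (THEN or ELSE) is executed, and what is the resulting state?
Branch: ELSE, Final state: c=4, p=-1

Evaluating condition: p is even
Condition is False, so ELSE branch executes
After ADD(p, c): c=4, p=-1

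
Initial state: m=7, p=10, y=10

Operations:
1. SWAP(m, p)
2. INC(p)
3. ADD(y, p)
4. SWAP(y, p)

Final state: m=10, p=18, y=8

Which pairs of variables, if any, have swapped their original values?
None

Comparing initial and final values:
p: 10 → 18
y: 10 → 8
m: 7 → 10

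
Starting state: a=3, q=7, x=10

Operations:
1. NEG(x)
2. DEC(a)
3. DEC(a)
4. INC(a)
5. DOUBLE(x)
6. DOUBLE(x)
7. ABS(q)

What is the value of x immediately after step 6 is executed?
x = -40

Tracing x through execution:
Initial: x = 10
After step 1 (NEG(x)): x = -10
After step 2 (DEC(a)): x = -10
After step 3 (DEC(a)): x = -10
After step 4 (INC(a)): x = -10
After step 5 (DOUBLE(x)): x = -20
After step 6 (DOUBLE(x)): x = -40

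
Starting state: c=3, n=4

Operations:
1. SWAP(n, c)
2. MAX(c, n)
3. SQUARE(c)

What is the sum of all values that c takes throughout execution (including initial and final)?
27

Values of c at each step:
Initial: c = 3
After step 1: c = 4
After step 2: c = 4
After step 3: c = 16
Sum = 3 + 4 + 4 + 16 = 27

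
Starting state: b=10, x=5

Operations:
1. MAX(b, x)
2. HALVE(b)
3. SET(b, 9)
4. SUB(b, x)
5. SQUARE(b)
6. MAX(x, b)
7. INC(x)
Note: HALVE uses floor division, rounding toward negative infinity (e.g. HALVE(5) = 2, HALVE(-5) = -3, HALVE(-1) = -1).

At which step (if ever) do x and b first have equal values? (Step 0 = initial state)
Step 2

x and b first become equal after step 2.

Comparing values at each step:
Initial: x=5, b=10
After step 1: x=5, b=10
After step 2: x=5, b=5 ← equal!
After step 3: x=5, b=9
After step 4: x=5, b=4
After step 5: x=5, b=16
After step 6: x=16, b=16 ← equal!
After step 7: x=17, b=16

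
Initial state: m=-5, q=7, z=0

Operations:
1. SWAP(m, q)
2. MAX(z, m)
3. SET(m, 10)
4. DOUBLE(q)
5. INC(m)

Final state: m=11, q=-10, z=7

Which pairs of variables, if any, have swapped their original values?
None

Comparing initial and final values:
q: 7 → -10
z: 0 → 7
m: -5 → 11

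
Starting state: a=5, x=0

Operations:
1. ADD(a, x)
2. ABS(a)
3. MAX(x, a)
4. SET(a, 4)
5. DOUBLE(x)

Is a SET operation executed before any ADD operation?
No

First SET: step 4
First ADD: step 1
Since 4 > 1, ADD comes first.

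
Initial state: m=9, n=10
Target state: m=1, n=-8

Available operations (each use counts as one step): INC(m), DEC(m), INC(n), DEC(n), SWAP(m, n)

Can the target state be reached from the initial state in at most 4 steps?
No

The target state cannot be reached within 4 steps.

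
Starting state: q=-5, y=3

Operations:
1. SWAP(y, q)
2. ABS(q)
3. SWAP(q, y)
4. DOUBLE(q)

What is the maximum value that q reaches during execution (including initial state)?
3

Values of q at each step:
Initial: q = -5
After step 1: q = 3 ← maximum
After step 2: q = 3
After step 3: q = -5
After step 4: q = -10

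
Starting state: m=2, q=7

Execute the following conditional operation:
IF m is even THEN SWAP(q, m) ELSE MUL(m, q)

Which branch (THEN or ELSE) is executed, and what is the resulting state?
Branch: THEN, Final state: m=7, q=2

Evaluating condition: m is even
Condition is True, so THEN branch executes
After SWAP(q, m): m=7, q=2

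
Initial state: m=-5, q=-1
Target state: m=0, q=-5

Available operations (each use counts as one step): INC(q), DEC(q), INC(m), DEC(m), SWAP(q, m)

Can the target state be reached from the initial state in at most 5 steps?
Yes

Path (2 steps): INC(q) → SWAP(q, m)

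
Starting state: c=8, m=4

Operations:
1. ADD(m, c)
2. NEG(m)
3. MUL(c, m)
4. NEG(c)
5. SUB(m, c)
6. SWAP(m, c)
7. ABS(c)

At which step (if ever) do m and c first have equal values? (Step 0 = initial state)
Never

m and c never become equal during execution.

Comparing values at each step:
Initial: m=4, c=8
After step 1: m=12, c=8
After step 2: m=-12, c=8
After step 3: m=-12, c=-96
After step 4: m=-12, c=96
After step 5: m=-108, c=96
After step 6: m=96, c=-108
After step 7: m=96, c=108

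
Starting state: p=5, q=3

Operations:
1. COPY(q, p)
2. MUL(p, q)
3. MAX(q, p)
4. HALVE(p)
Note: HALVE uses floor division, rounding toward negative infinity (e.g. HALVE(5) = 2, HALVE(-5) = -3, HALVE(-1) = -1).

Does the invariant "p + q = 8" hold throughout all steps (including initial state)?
No, violated after step 1

The invariant is violated after step 1.

State at each step:
Initial: p=5, q=3
After step 1: p=5, q=5
After step 2: p=25, q=5
After step 3: p=25, q=25
After step 4: p=12, q=25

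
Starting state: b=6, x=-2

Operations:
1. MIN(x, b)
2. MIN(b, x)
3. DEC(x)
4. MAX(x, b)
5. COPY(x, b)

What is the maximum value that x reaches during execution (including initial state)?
-2

Values of x at each step:
Initial: x = -2 ← maximum
After step 1: x = -2
After step 2: x = -2
After step 3: x = -3
After step 4: x = -2
After step 5: x = -2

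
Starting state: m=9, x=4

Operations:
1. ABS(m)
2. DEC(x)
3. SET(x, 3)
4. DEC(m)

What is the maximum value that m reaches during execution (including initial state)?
9

Values of m at each step:
Initial: m = 9 ← maximum
After step 1: m = 9
After step 2: m = 9
After step 3: m = 9
After step 4: m = 8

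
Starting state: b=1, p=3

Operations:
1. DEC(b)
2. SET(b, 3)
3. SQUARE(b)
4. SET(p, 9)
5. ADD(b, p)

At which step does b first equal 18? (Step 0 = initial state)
Step 5

Tracing b:
Initial: b = 1
After step 1: b = 0
After step 2: b = 3
After step 3: b = 9
After step 4: b = 9
After step 5: b = 18 ← first occurrence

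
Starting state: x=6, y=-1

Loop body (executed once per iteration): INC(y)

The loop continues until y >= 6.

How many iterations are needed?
7

Tracing iterations:
Initial: x=6, y=-1
After iteration 1: x=6, y=0
After iteration 2: x=6, y=1
After iteration 3: x=6, y=2
After iteration 4: x=6, y=3
After iteration 5: x=6, y=4
After iteration 6: x=6, y=5
After iteration 7: x=6, y=6
y >= 6 now holds, so the loop exits after 7 iterations.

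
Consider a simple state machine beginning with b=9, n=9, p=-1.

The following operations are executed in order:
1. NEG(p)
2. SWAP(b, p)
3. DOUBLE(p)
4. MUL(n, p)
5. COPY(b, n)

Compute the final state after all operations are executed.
{b: 162, n: 162, p: 18}

Step-by-step execution:
Initial: b=9, n=9, p=-1
After step 1 (NEG(p)): b=9, n=9, p=1
After step 2 (SWAP(b, p)): b=1, n=9, p=9
After step 3 (DOUBLE(p)): b=1, n=9, p=18
After step 4 (MUL(n, p)): b=1, n=162, p=18
After step 5 (COPY(b, n)): b=162, n=162, p=18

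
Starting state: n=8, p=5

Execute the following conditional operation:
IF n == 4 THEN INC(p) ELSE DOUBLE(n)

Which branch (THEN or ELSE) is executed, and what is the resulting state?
Branch: ELSE, Final state: n=16, p=5

Evaluating condition: n == 4
n = 8
Condition is False, so ELSE branch executes
After DOUBLE(n): n=16, p=5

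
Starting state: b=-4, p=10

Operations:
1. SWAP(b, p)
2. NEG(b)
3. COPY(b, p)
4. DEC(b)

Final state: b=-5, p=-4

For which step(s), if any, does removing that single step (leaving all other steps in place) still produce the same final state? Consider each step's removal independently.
Step(s) 2

Testing removal of each single step:
Without step 1: final = b=9, p=10 (different)
Without step 2: final = b=-5, p=-4 (same)
Without step 3: final = b=-11, p=-4 (different)
Without step 4: final = b=-4, p=-4 (different)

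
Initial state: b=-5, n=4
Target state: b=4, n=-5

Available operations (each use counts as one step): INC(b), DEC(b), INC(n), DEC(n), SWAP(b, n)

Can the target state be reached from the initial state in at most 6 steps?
Yes

Path (1 step): SWAP(b, n)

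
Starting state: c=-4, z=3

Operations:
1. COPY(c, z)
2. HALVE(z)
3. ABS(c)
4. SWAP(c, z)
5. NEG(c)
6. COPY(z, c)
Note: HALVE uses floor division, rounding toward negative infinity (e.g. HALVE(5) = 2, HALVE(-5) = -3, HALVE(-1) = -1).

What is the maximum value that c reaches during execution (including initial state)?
3

Values of c at each step:
Initial: c = -4
After step 1: c = 3 ← maximum
After step 2: c = 3
After step 3: c = 3
After step 4: c = 1
After step 5: c = -1
After step 6: c = -1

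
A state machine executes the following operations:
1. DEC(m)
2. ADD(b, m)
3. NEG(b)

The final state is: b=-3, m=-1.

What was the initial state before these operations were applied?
b=4, m=0

Working backwards:
Final state: b=-3, m=-1
Before step 3 (NEG(b)): b=3, m=-1
Before step 2 (ADD(b, m)): b=4, m=-1
Before step 1 (DEC(m)): b=4, m=0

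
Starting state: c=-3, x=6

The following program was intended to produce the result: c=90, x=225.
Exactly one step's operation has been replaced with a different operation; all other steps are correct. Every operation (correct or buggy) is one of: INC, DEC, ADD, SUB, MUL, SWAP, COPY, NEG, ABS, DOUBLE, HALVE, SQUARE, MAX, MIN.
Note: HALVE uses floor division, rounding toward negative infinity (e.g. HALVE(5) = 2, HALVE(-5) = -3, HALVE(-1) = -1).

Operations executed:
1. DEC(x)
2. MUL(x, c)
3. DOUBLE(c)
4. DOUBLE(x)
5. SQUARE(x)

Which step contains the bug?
Step 4

Trace with buggy code:
Initial: c=-3, x=6
After step 1: c=-3, x=5
After step 2: c=-3, x=-15
After step 3: c=-6, x=-15
After step 4: c=-6, x=-30
After step 5: c=-6, x=900
Actual final c=-6, x=900 ≠ expected c=90, x=225.
Step 4 is the only position where a single-operation replacement can produce the expected result.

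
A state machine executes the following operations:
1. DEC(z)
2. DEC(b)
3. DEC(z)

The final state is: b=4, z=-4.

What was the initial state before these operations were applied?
b=5, z=-2

Working backwards:
Final state: b=4, z=-4
Before step 3 (DEC(z)): b=4, z=-3
Before step 2 (DEC(b)): b=5, z=-3
Before step 1 (DEC(z)): b=5, z=-2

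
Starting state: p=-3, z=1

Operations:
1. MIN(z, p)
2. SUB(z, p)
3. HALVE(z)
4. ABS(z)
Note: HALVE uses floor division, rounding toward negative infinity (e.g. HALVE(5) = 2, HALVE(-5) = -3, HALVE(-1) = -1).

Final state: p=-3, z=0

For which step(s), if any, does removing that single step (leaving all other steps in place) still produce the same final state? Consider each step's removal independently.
Step(s) 3, 4

Testing removal of each single step:
Without step 1: final = p=-3, z=2 (different)
Without step 2: final = p=-3, z=2 (different)
Without step 3: final = p=-3, z=0 (same)
Without step 4: final = p=-3, z=0 (same)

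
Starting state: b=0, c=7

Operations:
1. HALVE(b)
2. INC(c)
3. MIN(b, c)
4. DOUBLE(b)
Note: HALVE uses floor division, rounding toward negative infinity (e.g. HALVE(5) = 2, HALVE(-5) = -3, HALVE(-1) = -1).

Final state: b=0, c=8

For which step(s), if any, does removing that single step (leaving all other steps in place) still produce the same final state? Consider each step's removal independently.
Step(s) 1, 3, 4

Testing removal of each single step:
Without step 1: final = b=0, c=8 (same)
Without step 2: final = b=0, c=7 (different)
Without step 3: final = b=0, c=8 (same)
Without step 4: final = b=0, c=8 (same)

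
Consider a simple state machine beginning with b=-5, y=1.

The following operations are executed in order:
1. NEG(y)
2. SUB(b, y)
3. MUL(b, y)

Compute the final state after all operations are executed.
{b: 4, y: -1}

Step-by-step execution:
Initial: b=-5, y=1
After step 1 (NEG(y)): b=-5, y=-1
After step 2 (SUB(b, y)): b=-4, y=-1
After step 3 (MUL(b, y)): b=4, y=-1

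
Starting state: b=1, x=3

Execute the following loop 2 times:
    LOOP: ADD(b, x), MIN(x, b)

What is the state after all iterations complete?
b=7, x=3

Iteration trace:
Start: b=1, x=3
After iteration 1: b=4, x=3
After iteration 2: b=7, x=3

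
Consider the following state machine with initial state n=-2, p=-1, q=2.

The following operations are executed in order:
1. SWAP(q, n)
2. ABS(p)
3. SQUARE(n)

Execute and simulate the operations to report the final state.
{n: 4, p: 1, q: -2}

Step-by-step execution:
Initial: n=-2, p=-1, q=2
After step 1 (SWAP(q, n)): n=2, p=-1, q=-2
After step 2 (ABS(p)): n=2, p=1, q=-2
After step 3 (SQUARE(n)): n=4, p=1, q=-2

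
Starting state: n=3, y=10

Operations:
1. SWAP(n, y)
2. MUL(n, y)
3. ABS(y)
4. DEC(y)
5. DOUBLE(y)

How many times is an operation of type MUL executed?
1

Counting MUL operations:
Step 2: MUL(n, y) ← MUL
Total: 1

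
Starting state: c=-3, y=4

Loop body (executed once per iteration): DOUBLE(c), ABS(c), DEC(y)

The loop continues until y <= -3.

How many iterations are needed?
7

Tracing iterations:
Initial: c=-3, y=4
After iteration 1: c=6, y=3
After iteration 2: c=12, y=2
After iteration 3: c=24, y=1
After iteration 4: c=48, y=0
After iteration 5: c=96, y=-1
After iteration 6: c=192, y=-2
After iteration 7: c=384, y=-3
y <= -3 now holds, so the loop exits after 7 iterations.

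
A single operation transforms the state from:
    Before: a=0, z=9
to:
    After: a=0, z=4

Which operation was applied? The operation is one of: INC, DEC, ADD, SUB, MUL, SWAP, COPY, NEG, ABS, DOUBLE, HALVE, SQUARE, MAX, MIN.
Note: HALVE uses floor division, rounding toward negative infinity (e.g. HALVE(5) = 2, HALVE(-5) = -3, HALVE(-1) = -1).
HALVE(z)

Analyzing the change:
Before: a=0, z=9
After: a=0, z=4
Variable z changed from 9 to 4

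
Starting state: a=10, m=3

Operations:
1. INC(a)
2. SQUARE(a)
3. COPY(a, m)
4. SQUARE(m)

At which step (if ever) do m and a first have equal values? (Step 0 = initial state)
Step 3

m and a first become equal after step 3.

Comparing values at each step:
Initial: m=3, a=10
After step 1: m=3, a=11
After step 2: m=3, a=121
After step 3: m=3, a=3 ← equal!
After step 4: m=9, a=3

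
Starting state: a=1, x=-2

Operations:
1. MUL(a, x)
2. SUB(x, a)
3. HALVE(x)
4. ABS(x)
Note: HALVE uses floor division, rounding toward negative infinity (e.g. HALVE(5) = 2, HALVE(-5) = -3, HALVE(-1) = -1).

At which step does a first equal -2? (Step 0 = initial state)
Step 1

Tracing a:
Initial: a = 1
After step 1: a = -2 ← first occurrence
After step 2: a = -2
After step 3: a = -2
After step 4: a = -2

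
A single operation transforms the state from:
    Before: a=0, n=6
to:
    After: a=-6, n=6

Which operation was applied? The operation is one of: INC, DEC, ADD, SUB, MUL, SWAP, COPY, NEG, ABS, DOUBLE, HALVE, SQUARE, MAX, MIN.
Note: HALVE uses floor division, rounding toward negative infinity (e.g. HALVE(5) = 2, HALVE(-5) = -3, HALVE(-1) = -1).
SUB(a, n)

Analyzing the change:
Before: a=0, n=6
After: a=-6, n=6
Variable a changed from 0 to -6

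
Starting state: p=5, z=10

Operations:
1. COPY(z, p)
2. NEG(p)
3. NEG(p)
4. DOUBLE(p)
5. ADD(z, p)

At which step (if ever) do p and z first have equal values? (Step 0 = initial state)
Step 1

p and z first become equal after step 1.

Comparing values at each step:
Initial: p=5, z=10
After step 1: p=5, z=5 ← equal!
After step 2: p=-5, z=5
After step 3: p=5, z=5 ← equal!
After step 4: p=10, z=5
After step 5: p=10, z=15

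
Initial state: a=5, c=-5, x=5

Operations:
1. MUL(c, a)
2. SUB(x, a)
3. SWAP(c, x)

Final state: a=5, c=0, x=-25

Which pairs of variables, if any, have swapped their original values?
None

Comparing initial and final values:
c: -5 → 0
x: 5 → -25
a: 5 → 5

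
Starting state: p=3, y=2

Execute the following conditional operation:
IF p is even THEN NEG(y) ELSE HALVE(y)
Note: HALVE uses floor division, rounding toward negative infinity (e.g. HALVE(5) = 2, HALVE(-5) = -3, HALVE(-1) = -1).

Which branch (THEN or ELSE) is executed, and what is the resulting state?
Branch: ELSE, Final state: p=3, y=1

Evaluating condition: p is even
Condition is False, so ELSE branch executes
After HALVE(y): p=3, y=1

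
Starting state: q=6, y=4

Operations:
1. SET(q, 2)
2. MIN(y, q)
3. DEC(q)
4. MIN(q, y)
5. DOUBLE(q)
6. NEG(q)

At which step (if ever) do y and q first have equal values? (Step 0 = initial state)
Step 2

y and q first become equal after step 2.

Comparing values at each step:
Initial: y=4, q=6
After step 1: y=4, q=2
After step 2: y=2, q=2 ← equal!
After step 3: y=2, q=1
After step 4: y=2, q=1
After step 5: y=2, q=2 ← equal!
After step 6: y=2, q=-2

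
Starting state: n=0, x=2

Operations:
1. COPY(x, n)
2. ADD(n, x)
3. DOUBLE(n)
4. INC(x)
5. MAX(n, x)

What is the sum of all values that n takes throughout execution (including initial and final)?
1

Values of n at each step:
Initial: n = 0
After step 1: n = 0
After step 2: n = 0
After step 3: n = 0
After step 4: n = 0
After step 5: n = 1
Sum = 0 + 0 + 0 + 0 + 0 + 1 = 1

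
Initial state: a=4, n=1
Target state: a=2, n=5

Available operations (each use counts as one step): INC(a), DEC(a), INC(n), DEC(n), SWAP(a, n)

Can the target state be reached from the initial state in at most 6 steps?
Yes

Path (3 steps): INC(a) → INC(n) → SWAP(a, n)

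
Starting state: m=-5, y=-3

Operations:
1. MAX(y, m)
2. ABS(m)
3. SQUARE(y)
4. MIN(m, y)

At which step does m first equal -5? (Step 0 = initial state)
Step 0

Tracing m:
Initial: m = -5 ← first occurrence
After step 1: m = -5
After step 2: m = 5
After step 3: m = 5
After step 4: m = 5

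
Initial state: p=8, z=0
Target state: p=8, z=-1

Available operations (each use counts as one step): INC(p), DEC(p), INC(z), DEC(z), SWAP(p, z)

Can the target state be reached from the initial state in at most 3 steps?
Yes

Path (1 step): DEC(z)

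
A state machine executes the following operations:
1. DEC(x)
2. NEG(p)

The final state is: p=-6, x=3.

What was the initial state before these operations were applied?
p=6, x=4

Working backwards:
Final state: p=-6, x=3
Before step 2 (NEG(p)): p=6, x=3
Before step 1 (DEC(x)): p=6, x=4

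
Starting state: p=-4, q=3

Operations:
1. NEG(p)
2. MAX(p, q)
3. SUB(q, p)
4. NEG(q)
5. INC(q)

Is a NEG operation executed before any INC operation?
Yes

First NEG: step 1
First INC: step 5
Since 1 < 5, NEG comes first.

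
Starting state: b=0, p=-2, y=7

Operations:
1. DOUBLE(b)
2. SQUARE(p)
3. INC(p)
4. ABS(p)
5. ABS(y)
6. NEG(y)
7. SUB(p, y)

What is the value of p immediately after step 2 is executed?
p = 4

Tracing p through execution:
Initial: p = -2
After step 1 (DOUBLE(b)): p = -2
After step 2 (SQUARE(p)): p = 4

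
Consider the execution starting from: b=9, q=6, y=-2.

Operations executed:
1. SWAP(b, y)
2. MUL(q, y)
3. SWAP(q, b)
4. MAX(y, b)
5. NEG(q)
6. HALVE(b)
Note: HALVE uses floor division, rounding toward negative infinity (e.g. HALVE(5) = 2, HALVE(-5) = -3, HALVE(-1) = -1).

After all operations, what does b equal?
b = 27

Tracing execution:
Step 1: SWAP(b, y) → b = -2
Step 2: MUL(q, y) → b = -2
Step 3: SWAP(q, b) → b = 54
Step 4: MAX(y, b) → b = 54
Step 5: NEG(q) → b = 54
Step 6: HALVE(b) → b = 27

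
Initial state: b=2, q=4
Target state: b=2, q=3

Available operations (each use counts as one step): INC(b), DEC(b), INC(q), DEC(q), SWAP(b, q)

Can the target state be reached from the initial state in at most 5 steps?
Yes

Path (1 step): DEC(q)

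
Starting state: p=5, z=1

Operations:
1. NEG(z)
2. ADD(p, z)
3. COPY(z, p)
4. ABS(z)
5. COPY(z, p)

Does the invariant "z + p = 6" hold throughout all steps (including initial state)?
No, violated after step 1

The invariant is violated after step 1.

State at each step:
Initial: p=5, z=1
After step 1: p=5, z=-1
After step 2: p=4, z=-1
After step 3: p=4, z=4
After step 4: p=4, z=4
After step 5: p=4, z=4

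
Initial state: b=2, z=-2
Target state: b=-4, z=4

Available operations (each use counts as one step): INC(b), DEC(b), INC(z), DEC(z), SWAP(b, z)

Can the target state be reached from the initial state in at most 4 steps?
No

The target state cannot be reached within 4 steps.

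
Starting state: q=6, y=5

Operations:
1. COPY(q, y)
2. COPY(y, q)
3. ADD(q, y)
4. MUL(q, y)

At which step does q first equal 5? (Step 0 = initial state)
Step 1

Tracing q:
Initial: q = 6
After step 1: q = 5 ← first occurrence
After step 2: q = 5
After step 3: q = 10
After step 4: q = 50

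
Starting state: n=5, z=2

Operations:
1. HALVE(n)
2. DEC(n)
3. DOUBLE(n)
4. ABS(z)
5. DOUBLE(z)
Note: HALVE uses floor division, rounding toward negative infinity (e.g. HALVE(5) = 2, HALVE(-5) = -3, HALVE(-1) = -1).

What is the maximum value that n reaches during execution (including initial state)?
5

Values of n at each step:
Initial: n = 5 ← maximum
After step 1: n = 2
After step 2: n = 1
After step 3: n = 2
After step 4: n = 2
After step 5: n = 2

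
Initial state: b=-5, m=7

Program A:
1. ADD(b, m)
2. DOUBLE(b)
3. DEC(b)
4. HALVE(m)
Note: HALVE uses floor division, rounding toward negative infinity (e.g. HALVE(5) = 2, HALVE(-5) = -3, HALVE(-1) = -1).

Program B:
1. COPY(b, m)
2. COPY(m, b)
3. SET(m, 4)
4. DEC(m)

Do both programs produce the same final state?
No

Program A final state: b=3, m=3
Program B final state: b=7, m=3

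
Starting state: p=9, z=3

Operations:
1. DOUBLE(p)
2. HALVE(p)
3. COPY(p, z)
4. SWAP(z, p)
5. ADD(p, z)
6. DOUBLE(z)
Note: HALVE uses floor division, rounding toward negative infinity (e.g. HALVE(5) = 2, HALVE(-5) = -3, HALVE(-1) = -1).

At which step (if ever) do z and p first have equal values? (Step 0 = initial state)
Step 3

z and p first become equal after step 3.

Comparing values at each step:
Initial: z=3, p=9
After step 1: z=3, p=18
After step 2: z=3, p=9
After step 3: z=3, p=3 ← equal!
After step 4: z=3, p=3 ← equal!
After step 5: z=3, p=6
After step 6: z=6, p=6 ← equal!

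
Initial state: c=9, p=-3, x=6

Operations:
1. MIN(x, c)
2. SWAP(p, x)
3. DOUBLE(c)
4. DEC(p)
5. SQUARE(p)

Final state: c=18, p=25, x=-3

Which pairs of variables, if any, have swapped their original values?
None

Comparing initial and final values:
p: -3 → 25
c: 9 → 18
x: 6 → -3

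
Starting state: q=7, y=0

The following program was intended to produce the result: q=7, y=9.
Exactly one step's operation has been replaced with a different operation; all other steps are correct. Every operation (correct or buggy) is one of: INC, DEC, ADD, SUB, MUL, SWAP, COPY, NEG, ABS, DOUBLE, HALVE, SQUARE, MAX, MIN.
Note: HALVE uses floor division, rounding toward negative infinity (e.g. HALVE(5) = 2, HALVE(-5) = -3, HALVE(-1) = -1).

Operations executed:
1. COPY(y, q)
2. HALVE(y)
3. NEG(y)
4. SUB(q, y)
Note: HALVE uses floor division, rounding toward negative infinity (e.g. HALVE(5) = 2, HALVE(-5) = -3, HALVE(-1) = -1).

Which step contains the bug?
Step 4

Trace with buggy code:
Initial: q=7, y=0
After step 1: q=7, y=7
After step 2: q=7, y=3
After step 3: q=7, y=-3
After step 4: q=10, y=-3
Actual final q=10, y=-3 ≠ expected q=7, y=9.
Step 4 is the only position where a single-operation replacement can produce the expected result.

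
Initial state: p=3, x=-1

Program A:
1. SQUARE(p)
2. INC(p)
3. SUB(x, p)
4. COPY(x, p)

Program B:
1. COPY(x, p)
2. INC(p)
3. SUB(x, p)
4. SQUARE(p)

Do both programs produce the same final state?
No

Program A final state: p=10, x=10
Program B final state: p=16, x=-1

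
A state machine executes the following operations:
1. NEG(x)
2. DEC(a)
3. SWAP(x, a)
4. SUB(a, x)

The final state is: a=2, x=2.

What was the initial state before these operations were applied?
a=3, x=-4

Working backwards:
Final state: a=2, x=2
Before step 4 (SUB(a, x)): a=4, x=2
Before step 3 (SWAP(x, a)): a=2, x=4
Before step 2 (DEC(a)): a=3, x=4
Before step 1 (NEG(x)): a=3, x=-4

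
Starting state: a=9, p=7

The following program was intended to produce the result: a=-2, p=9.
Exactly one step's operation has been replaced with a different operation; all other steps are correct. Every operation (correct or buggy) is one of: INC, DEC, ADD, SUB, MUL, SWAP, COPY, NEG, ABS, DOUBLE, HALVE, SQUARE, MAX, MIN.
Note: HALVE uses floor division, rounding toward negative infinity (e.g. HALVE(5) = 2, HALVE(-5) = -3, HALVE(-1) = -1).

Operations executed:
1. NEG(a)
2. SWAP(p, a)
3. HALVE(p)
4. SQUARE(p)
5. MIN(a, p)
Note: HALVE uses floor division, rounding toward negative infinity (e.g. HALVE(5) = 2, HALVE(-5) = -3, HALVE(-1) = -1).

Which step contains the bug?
Step 2

Trace with buggy code:
Initial: a=9, p=7
After step 1: a=-9, p=7
After step 2: a=7, p=-9
After step 3: a=7, p=-5
After step 4: a=7, p=25
After step 5: a=7, p=25
Actual final a=7, p=25 ≠ expected a=-2, p=9.
Step 2 is the only position where a single-operation replacement can produce the expected result.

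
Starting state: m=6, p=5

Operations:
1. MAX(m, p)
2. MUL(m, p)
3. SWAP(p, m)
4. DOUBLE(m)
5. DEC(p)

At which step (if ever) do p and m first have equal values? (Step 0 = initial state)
Never

p and m never become equal during execution.

Comparing values at each step:
Initial: p=5, m=6
After step 1: p=5, m=6
After step 2: p=5, m=30
After step 3: p=30, m=5
After step 4: p=30, m=10
After step 5: p=29, m=10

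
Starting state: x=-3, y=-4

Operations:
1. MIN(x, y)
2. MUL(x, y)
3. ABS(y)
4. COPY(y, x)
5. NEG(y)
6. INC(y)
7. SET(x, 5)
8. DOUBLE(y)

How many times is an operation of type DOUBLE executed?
1

Counting DOUBLE operations:
Step 8: DOUBLE(y) ← DOUBLE
Total: 1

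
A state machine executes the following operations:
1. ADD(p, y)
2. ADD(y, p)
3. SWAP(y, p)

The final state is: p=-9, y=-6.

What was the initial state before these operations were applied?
p=-3, y=-3

Working backwards:
Final state: p=-9, y=-6
Before step 3 (SWAP(y, p)): p=-6, y=-9
Before step 2 (ADD(y, p)): p=-6, y=-3
Before step 1 (ADD(p, y)): p=-3, y=-3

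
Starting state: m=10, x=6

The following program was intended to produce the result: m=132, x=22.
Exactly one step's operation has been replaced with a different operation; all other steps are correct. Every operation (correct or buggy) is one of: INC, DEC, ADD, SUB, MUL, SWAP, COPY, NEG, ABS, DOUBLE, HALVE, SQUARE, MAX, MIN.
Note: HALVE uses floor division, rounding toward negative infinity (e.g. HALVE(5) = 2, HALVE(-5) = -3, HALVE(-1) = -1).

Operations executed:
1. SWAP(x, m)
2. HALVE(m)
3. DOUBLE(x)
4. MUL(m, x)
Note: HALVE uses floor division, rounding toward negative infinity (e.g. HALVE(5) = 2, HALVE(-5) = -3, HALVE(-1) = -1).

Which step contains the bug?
Step 2

Trace with buggy code:
Initial: m=10, x=6
After step 1: m=6, x=10
After step 2: m=3, x=10
After step 3: m=3, x=20
After step 4: m=60, x=20
Actual final m=60, x=20 ≠ expected m=132, x=22.
Step 2 is the only position where a single-operation replacement can produce the expected result.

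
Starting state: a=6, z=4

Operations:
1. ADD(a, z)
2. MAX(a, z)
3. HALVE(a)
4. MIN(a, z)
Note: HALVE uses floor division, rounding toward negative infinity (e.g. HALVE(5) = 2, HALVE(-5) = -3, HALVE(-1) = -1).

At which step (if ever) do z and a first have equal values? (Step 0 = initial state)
Step 4

z and a first become equal after step 4.

Comparing values at each step:
Initial: z=4, a=6
After step 1: z=4, a=10
After step 2: z=4, a=10
After step 3: z=4, a=5
After step 4: z=4, a=4 ← equal!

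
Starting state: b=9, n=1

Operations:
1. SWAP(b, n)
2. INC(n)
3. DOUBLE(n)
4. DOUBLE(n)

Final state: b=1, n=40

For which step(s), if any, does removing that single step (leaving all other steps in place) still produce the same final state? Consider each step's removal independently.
None - removing any single step changes the final result

Testing removal of each single step:
Without step 1: final = b=9, n=8 (different)
Without step 2: final = b=1, n=36 (different)
Without step 3: final = b=1, n=20 (different)
Without step 4: final = b=1, n=20 (different)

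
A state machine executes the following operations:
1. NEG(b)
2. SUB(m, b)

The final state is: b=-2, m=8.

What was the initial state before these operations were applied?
b=2, m=6

Working backwards:
Final state: b=-2, m=8
Before step 2 (SUB(m, b)): b=-2, m=6
Before step 1 (NEG(b)): b=2, m=6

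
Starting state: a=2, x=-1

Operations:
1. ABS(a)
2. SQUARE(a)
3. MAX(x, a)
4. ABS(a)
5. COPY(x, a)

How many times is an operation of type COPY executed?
1

Counting COPY operations:
Step 5: COPY(x, a) ← COPY
Total: 1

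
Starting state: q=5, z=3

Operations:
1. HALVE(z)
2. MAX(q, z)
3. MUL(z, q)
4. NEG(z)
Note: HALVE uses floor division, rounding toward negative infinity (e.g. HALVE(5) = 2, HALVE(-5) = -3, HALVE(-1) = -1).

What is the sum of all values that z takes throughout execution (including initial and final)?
5

Values of z at each step:
Initial: z = 3
After step 1: z = 1
After step 2: z = 1
After step 3: z = 5
After step 4: z = -5
Sum = 3 + 1 + 1 + 5 + -5 = 5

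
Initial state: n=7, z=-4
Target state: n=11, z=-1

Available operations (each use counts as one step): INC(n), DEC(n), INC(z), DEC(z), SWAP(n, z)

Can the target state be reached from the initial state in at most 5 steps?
No

The target state cannot be reached within 5 steps.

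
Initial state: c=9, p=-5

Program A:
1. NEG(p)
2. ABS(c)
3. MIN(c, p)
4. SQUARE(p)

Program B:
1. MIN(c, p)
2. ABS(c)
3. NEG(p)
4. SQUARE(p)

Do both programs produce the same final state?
Yes

Program A final state: c=5, p=25
Program B final state: c=5, p=25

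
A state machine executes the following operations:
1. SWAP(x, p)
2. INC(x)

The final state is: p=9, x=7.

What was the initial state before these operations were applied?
p=6, x=9

Working backwards:
Final state: p=9, x=7
Before step 2 (INC(x)): p=9, x=6
Before step 1 (SWAP(x, p)): p=6, x=9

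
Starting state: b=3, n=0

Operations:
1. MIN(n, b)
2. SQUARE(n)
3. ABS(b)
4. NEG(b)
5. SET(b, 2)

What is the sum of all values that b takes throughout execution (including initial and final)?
11

Values of b at each step:
Initial: b = 3
After step 1: b = 3
After step 2: b = 3
After step 3: b = 3
After step 4: b = -3
After step 5: b = 2
Sum = 3 + 3 + 3 + 3 + -3 + 2 = 11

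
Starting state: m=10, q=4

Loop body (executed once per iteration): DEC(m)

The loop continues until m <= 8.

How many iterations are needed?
2

Tracing iterations:
Initial: m=10, q=4
After iteration 1: m=9, q=4
After iteration 2: m=8, q=4
m <= 8 now holds, so the loop exits after 2 iterations.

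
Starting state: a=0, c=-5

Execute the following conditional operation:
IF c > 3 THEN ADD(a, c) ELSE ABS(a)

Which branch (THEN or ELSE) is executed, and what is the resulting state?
Branch: ELSE, Final state: a=0, c=-5

Evaluating condition: c > 3
c = -5
Condition is False, so ELSE branch executes
After ABS(a): a=0, c=-5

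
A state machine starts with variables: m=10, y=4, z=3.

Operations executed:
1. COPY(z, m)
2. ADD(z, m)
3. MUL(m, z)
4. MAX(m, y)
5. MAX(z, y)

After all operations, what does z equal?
z = 20

Tracing execution:
Step 1: COPY(z, m) → z = 10
Step 2: ADD(z, m) → z = 20
Step 3: MUL(m, z) → z = 20
Step 4: MAX(m, y) → z = 20
Step 5: MAX(z, y) → z = 20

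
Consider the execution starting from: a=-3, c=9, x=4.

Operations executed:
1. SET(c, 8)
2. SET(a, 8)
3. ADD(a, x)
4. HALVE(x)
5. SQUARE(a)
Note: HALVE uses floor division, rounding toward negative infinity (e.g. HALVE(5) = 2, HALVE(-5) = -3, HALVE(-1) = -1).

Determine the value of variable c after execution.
c = 8

Tracing execution:
Step 1: SET(c, 8) → c = 8
Step 2: SET(a, 8) → c = 8
Step 3: ADD(a, x) → c = 8
Step 4: HALVE(x) → c = 8
Step 5: SQUARE(a) → c = 8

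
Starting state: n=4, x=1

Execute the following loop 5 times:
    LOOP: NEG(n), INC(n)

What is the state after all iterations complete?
n=-3, x=1

Iteration trace:
Start: n=4, x=1
After iteration 1: n=-3, x=1
After iteration 2: n=4, x=1
After iteration 3: n=-3, x=1
After iteration 4: n=4, x=1
After iteration 5: n=-3, x=1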